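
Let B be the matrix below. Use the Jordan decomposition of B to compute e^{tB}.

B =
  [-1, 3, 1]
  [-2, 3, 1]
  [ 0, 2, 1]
e^{tB} =
  [-t^2*exp(t) - 2*t*exp(t) + exp(t), t^2*exp(t) + 3*t*exp(t), t^2*exp(t)/2 + t*exp(t)]
  [-2*t*exp(t), 2*t*exp(t) + exp(t), t*exp(t)]
  [-2*t^2*exp(t), 2*t^2*exp(t) + 2*t*exp(t), t^2*exp(t) + exp(t)]

Strategy: write B = P · J · P⁻¹ where J is a Jordan canonical form, so e^{tB} = P · e^{tJ} · P⁻¹, and e^{tJ} can be computed block-by-block.

B has Jordan form
J =
  [1, 1, 0]
  [0, 1, 1]
  [0, 0, 1]
(up to reordering of blocks).

Per-block formulas:
  For a 3×3 Jordan block J_3(1): exp(t · J_3(1)) = e^(1t)·(I + t·N + (t^2/2)·N^2), where N is the 3×3 nilpotent shift.

After assembling e^{tJ} and conjugating by P, we get:

e^{tB} =
  [-t^2*exp(t) - 2*t*exp(t) + exp(t), t^2*exp(t) + 3*t*exp(t), t^2*exp(t)/2 + t*exp(t)]
  [-2*t*exp(t), 2*t*exp(t) + exp(t), t*exp(t)]
  [-2*t^2*exp(t), 2*t^2*exp(t) + 2*t*exp(t), t^2*exp(t) + exp(t)]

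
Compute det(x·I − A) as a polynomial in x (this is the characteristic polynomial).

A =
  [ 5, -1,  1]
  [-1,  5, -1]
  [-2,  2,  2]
x^3 - 12*x^2 + 48*x - 64

Expanding det(x·I − A) (e.g. by cofactor expansion or by noting that A is similar to its Jordan form J, which has the same characteristic polynomial as A) gives
  χ_A(x) = x^3 - 12*x^2 + 48*x - 64
which factors as (x - 4)^3. The eigenvalues (with algebraic multiplicities) are λ = 4 with multiplicity 3.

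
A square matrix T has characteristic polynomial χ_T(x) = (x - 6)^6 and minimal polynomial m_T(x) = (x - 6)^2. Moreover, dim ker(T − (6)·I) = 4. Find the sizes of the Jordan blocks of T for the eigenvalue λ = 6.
Block sizes for λ = 6: [2, 2, 1, 1]

Step 1 — from the characteristic polynomial, algebraic multiplicity of λ = 6 is 6. From dim ker(T − (6)·I) = 4, there are exactly 4 Jordan blocks for λ = 6.
Step 2 — from the minimal polynomial, the factor (x − 6)^2 tells us the largest block for λ = 6 has size 2.
Step 3 — with total size 6, 4 blocks, and largest block 2, the block sizes (in nonincreasing order) are [2, 2, 1, 1].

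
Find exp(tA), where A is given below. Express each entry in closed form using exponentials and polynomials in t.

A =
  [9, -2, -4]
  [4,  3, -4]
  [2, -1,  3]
e^{tA} =
  [4*t*exp(5*t) + exp(5*t), -2*t*exp(5*t), -4*t*exp(5*t)]
  [4*t*exp(5*t), -2*t*exp(5*t) + exp(5*t), -4*t*exp(5*t)]
  [2*t*exp(5*t), -t*exp(5*t), -2*t*exp(5*t) + exp(5*t)]

Strategy: write A = P · J · P⁻¹ where J is a Jordan canonical form, so e^{tA} = P · e^{tJ} · P⁻¹, and e^{tJ} can be computed block-by-block.

A has Jordan form
J =
  [5, 1, 0]
  [0, 5, 0]
  [0, 0, 5]
(up to reordering of blocks).

Per-block formulas:
  For a 1×1 block at λ = 5: exp(t · [5]) = [e^(5t)].
  For a 2×2 Jordan block J_2(5): exp(t · J_2(5)) = e^(5t)·(I + t·N), where N is the 2×2 nilpotent shift.

After assembling e^{tJ} and conjugating by P, we get:

e^{tA} =
  [4*t*exp(5*t) + exp(5*t), -2*t*exp(5*t), -4*t*exp(5*t)]
  [4*t*exp(5*t), -2*t*exp(5*t) + exp(5*t), -4*t*exp(5*t)]
  [2*t*exp(5*t), -t*exp(5*t), -2*t*exp(5*t) + exp(5*t)]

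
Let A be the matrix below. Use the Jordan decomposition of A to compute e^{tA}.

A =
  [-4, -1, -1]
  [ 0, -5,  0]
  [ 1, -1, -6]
e^{tA} =
  [t*exp(-5*t) + exp(-5*t), -t*exp(-5*t), -t*exp(-5*t)]
  [0, exp(-5*t), 0]
  [t*exp(-5*t), -t*exp(-5*t), -t*exp(-5*t) + exp(-5*t)]

Strategy: write A = P · J · P⁻¹ where J is a Jordan canonical form, so e^{tA} = P · e^{tJ} · P⁻¹, and e^{tJ} can be computed block-by-block.

A has Jordan form
J =
  [-5,  1,  0]
  [ 0, -5,  0]
  [ 0,  0, -5]
(up to reordering of blocks).

Per-block formulas:
  For a 1×1 block at λ = -5: exp(t · [-5]) = [e^(-5t)].
  For a 2×2 Jordan block J_2(-5): exp(t · J_2(-5)) = e^(-5t)·(I + t·N), where N is the 2×2 nilpotent shift.

After assembling e^{tJ} and conjugating by P, we get:

e^{tA} =
  [t*exp(-5*t) + exp(-5*t), -t*exp(-5*t), -t*exp(-5*t)]
  [0, exp(-5*t), 0]
  [t*exp(-5*t), -t*exp(-5*t), -t*exp(-5*t) + exp(-5*t)]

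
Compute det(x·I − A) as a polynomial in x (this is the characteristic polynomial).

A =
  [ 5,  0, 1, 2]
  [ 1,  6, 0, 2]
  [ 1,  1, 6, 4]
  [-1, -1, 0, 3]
x^4 - 20*x^3 + 150*x^2 - 500*x + 625

Expanding det(x·I − A) (e.g. by cofactor expansion or by noting that A is similar to its Jordan form J, which has the same characteristic polynomial as A) gives
  χ_A(x) = x^4 - 20*x^3 + 150*x^2 - 500*x + 625
which factors as (x - 5)^4. The eigenvalues (with algebraic multiplicities) are λ = 5 with multiplicity 4.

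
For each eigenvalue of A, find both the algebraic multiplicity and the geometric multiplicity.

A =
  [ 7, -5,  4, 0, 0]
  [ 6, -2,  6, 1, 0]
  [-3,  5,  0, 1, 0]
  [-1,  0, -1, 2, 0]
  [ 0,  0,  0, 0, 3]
λ = -2: alg = 1, geom = 1; λ = 3: alg = 4, geom = 2

Step 1 — factor the characteristic polynomial to read off the algebraic multiplicities:
  χ_A(x) = (x - 3)^4*(x + 2)

Step 2 — compute geometric multiplicities via the rank-nullity identity g(λ) = n − rank(A − λI):
  rank(A − (-2)·I) = 4, so dim ker(A − (-2)·I) = n − 4 = 1
  rank(A − (3)·I) = 3, so dim ker(A − (3)·I) = n − 3 = 2

Summary:
  λ = -2: algebraic multiplicity = 1, geometric multiplicity = 1
  λ = 3: algebraic multiplicity = 4, geometric multiplicity = 2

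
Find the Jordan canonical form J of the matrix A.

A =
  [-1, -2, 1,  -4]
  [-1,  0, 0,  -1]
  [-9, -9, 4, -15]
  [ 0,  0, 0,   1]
J_3(1) ⊕ J_1(1)

The characteristic polynomial is
  det(x·I − A) = x^4 - 4*x^3 + 6*x^2 - 4*x + 1 = (x - 1)^4

Eigenvalues and multiplicities (the geometric multiplicity of λ is n − rank(A − λI), which equals the number of Jordan blocks for λ):
  λ = 1: algebraic multiplicity = 4, geometric multiplicity = 2

Determining the block sizes for each eigenvalue:
  λ = 1: with am = 4 and gm = 2, the partition is not yet determined (e.g. several partitions of 4 into 2 parts exist). Let N = A − (1)·I. Computing rank(N^1) = 2, rank(N^2) = 1, rank(N^3) = 0; the number of blocks of size ≥ j is rank(N^{j−1}) − rank(N^j), giving [2, 1, 1]. So we have 1 block(s) of size 3, 1 block(s) of size 1 → block sizes [3, 1]

Assembling the blocks gives a Jordan form
J =
  [1, 1, 0, 0]
  [0, 1, 1, 0]
  [0, 0, 1, 0]
  [0, 0, 0, 1]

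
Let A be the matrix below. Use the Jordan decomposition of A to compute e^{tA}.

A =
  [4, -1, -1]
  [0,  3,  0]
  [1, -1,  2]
e^{tA} =
  [t*exp(3*t) + exp(3*t), -t*exp(3*t), -t*exp(3*t)]
  [0, exp(3*t), 0]
  [t*exp(3*t), -t*exp(3*t), -t*exp(3*t) + exp(3*t)]

Strategy: write A = P · J · P⁻¹ where J is a Jordan canonical form, so e^{tA} = P · e^{tJ} · P⁻¹, and e^{tJ} can be computed block-by-block.

A has Jordan form
J =
  [3, 1, 0]
  [0, 3, 0]
  [0, 0, 3]
(up to reordering of blocks).

Per-block formulas:
  For a 1×1 block at λ = 3: exp(t · [3]) = [e^(3t)].
  For a 2×2 Jordan block J_2(3): exp(t · J_2(3)) = e^(3t)·(I + t·N), where N is the 2×2 nilpotent shift.

After assembling e^{tJ} and conjugating by P, we get:

e^{tA} =
  [t*exp(3*t) + exp(3*t), -t*exp(3*t), -t*exp(3*t)]
  [0, exp(3*t), 0]
  [t*exp(3*t), -t*exp(3*t), -t*exp(3*t) + exp(3*t)]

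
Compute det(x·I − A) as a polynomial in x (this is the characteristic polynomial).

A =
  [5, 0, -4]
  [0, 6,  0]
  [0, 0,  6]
x^3 - 17*x^2 + 96*x - 180

Expanding det(x·I − A) (e.g. by cofactor expansion or by noting that A is similar to its Jordan form J, which has the same characteristic polynomial as A) gives
  χ_A(x) = x^3 - 17*x^2 + 96*x - 180
which factors as (x - 6)^2*(x - 5). The eigenvalues (with algebraic multiplicities) are λ = 5 with multiplicity 1, λ = 6 with multiplicity 2.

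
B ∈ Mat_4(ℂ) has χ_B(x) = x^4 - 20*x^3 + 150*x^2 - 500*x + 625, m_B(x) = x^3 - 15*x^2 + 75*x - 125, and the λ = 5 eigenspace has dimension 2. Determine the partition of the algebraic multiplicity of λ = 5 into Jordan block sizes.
Block sizes for λ = 5: [3, 1]

Step 1 — from the characteristic polynomial, algebraic multiplicity of λ = 5 is 4. From dim ker(B − (5)·I) = 2, there are exactly 2 Jordan blocks for λ = 5.
Step 2 — from the minimal polynomial, the factor (x − 5)^3 tells us the largest block for λ = 5 has size 3.
Step 3 — with total size 4, 2 blocks, and largest block 3, the block sizes (in nonincreasing order) are [3, 1].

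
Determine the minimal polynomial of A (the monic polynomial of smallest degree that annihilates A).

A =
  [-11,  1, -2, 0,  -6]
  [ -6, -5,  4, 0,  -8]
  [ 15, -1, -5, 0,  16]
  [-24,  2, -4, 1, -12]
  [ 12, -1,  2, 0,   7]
x^4 + 14*x^3 + 60*x^2 + 50*x - 125

The characteristic polynomial is χ_A(x) = (x - 1)^2*(x + 5)^3, so the eigenvalues are known. The minimal polynomial is
  m_A(x) = Π_λ (x − λ)^{k_λ}
where k_λ is the size of the *largest* Jordan block for λ (equivalently, the smallest k with (A − λI)^k v = 0 for every generalised eigenvector v of λ).

  λ = -5: largest Jordan block has size 3, contributing (x + 5)^3
  λ = 1: largest Jordan block has size 1, contributing (x − 1)

So m_A(x) = (x - 1)*(x + 5)^3 = x^4 + 14*x^3 + 60*x^2 + 50*x - 125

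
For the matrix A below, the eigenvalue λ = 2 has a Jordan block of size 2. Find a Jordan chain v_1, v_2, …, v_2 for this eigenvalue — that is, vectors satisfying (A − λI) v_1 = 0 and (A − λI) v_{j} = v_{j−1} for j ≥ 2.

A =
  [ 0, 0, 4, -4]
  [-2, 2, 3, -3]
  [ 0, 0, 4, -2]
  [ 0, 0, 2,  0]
A Jordan chain for λ = 2 of length 2:
v_1 = (0, -1, 2, 2)ᵀ
v_2 = (2, 0, 1, 0)ᵀ

Let N = A − (2)·I. We want v_2 with N^2 v_2 = 0 but N^1 v_2 ≠ 0; then v_{j-1} := N · v_j for j = 2, …, 2.

Pick v_2 = (2, 0, 1, 0)ᵀ.
Then v_1 = N · v_2 = (0, -1, 2, 2)ᵀ.

Sanity check: (A − (2)·I) v_1 = (0, 0, 0, 0)ᵀ = 0. ✓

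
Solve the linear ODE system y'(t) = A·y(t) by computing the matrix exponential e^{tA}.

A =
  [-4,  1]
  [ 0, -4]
e^{tA} =
  [exp(-4*t), t*exp(-4*t)]
  [0, exp(-4*t)]

Strategy: write A = P · J · P⁻¹ where J is a Jordan canonical form, so e^{tA} = P · e^{tJ} · P⁻¹, and e^{tJ} can be computed block-by-block.

A has Jordan form
J =
  [-4,  1]
  [ 0, -4]
(up to reordering of blocks).

Per-block formulas:
  For a 2×2 Jordan block J_2(-4): exp(t · J_2(-4)) = e^(-4t)·(I + t·N), where N is the 2×2 nilpotent shift.

After assembling e^{tJ} and conjugating by P, we get:

e^{tA} =
  [exp(-4*t), t*exp(-4*t)]
  [0, exp(-4*t)]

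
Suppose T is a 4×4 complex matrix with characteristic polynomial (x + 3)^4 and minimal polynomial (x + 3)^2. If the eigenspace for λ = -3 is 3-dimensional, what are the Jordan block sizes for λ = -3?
Block sizes for λ = -3: [2, 1, 1]

Step 1 — from the characteristic polynomial, algebraic multiplicity of λ = -3 is 4. From dim ker(T − (-3)·I) = 3, there are exactly 3 Jordan blocks for λ = -3.
Step 2 — from the minimal polynomial, the factor (x + 3)^2 tells us the largest block for λ = -3 has size 2.
Step 3 — with total size 4, 3 blocks, and largest block 2, the block sizes (in nonincreasing order) are [2, 1, 1].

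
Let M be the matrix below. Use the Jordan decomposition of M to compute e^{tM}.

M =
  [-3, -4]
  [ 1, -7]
e^{tM} =
  [2*t*exp(-5*t) + exp(-5*t), -4*t*exp(-5*t)]
  [t*exp(-5*t), -2*t*exp(-5*t) + exp(-5*t)]

Strategy: write M = P · J · P⁻¹ where J is a Jordan canonical form, so e^{tM} = P · e^{tJ} · P⁻¹, and e^{tJ} can be computed block-by-block.

M has Jordan form
J =
  [-5,  1]
  [ 0, -5]
(up to reordering of blocks).

Per-block formulas:
  For a 2×2 Jordan block J_2(-5): exp(t · J_2(-5)) = e^(-5t)·(I + t·N), where N is the 2×2 nilpotent shift.

After assembling e^{tJ} and conjugating by P, we get:

e^{tM} =
  [2*t*exp(-5*t) + exp(-5*t), -4*t*exp(-5*t)]
  [t*exp(-5*t), -2*t*exp(-5*t) + exp(-5*t)]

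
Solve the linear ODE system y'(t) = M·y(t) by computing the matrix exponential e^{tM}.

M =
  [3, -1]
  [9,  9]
e^{tM} =
  [-3*t*exp(6*t) + exp(6*t), -t*exp(6*t)]
  [9*t*exp(6*t), 3*t*exp(6*t) + exp(6*t)]

Strategy: write M = P · J · P⁻¹ where J is a Jordan canonical form, so e^{tM} = P · e^{tJ} · P⁻¹, and e^{tJ} can be computed block-by-block.

M has Jordan form
J =
  [6, 1]
  [0, 6]
(up to reordering of blocks).

Per-block formulas:
  For a 2×2 Jordan block J_2(6): exp(t · J_2(6)) = e^(6t)·(I + t·N), where N is the 2×2 nilpotent shift.

After assembling e^{tJ} and conjugating by P, we get:

e^{tM} =
  [-3*t*exp(6*t) + exp(6*t), -t*exp(6*t)]
  [9*t*exp(6*t), 3*t*exp(6*t) + exp(6*t)]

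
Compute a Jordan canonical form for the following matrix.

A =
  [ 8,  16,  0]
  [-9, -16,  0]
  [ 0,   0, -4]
J_2(-4) ⊕ J_1(-4)

The characteristic polynomial is
  det(x·I − A) = x^3 + 12*x^2 + 48*x + 64 = (x + 4)^3

Eigenvalues and multiplicities (the geometric multiplicity of λ is n − rank(A − λI), which equals the number of Jordan blocks for λ):
  λ = -4: algebraic multiplicity = 3, geometric multiplicity = 2

Determining the block sizes for each eigenvalue:
  λ = -4: 2 blocks summing to 3 forces exactly one block of size 2 and the rest size 1 → block sizes [2, 1]

Assembling the blocks gives a Jordan form
J =
  [-4,  1,  0]
  [ 0, -4,  0]
  [ 0,  0, -4]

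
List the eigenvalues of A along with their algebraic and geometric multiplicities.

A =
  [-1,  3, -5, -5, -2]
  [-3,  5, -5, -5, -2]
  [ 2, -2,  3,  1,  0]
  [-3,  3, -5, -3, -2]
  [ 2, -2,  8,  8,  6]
λ = 2: alg = 5, geom = 3

Step 1 — factor the characteristic polynomial to read off the algebraic multiplicities:
  χ_A(x) = (x - 2)^5

Step 2 — compute geometric multiplicities via the rank-nullity identity g(λ) = n − rank(A − λI):
  rank(A − (2)·I) = 2, so dim ker(A − (2)·I) = n − 2 = 3

Summary:
  λ = 2: algebraic multiplicity = 5, geometric multiplicity = 3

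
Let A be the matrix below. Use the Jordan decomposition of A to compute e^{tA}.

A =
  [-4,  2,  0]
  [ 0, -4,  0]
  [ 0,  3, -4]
e^{tA} =
  [exp(-4*t), 2*t*exp(-4*t), 0]
  [0, exp(-4*t), 0]
  [0, 3*t*exp(-4*t), exp(-4*t)]

Strategy: write A = P · J · P⁻¹ where J is a Jordan canonical form, so e^{tA} = P · e^{tJ} · P⁻¹, and e^{tJ} can be computed block-by-block.

A has Jordan form
J =
  [-4,  1,  0]
  [ 0, -4,  0]
  [ 0,  0, -4]
(up to reordering of blocks).

Per-block formulas:
  For a 1×1 block at λ = -4: exp(t · [-4]) = [e^(-4t)].
  For a 2×2 Jordan block J_2(-4): exp(t · J_2(-4)) = e^(-4t)·(I + t·N), where N is the 2×2 nilpotent shift.

After assembling e^{tJ} and conjugating by P, we get:

e^{tA} =
  [exp(-4*t), 2*t*exp(-4*t), 0]
  [0, exp(-4*t), 0]
  [0, 3*t*exp(-4*t), exp(-4*t)]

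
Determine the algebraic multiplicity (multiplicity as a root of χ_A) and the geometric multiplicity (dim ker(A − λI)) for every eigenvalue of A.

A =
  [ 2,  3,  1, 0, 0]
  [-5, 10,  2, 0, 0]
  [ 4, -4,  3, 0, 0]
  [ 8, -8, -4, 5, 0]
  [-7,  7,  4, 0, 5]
λ = 5: alg = 5, geom = 3

Step 1 — factor the characteristic polynomial to read off the algebraic multiplicities:
  χ_A(x) = (x - 5)^5

Step 2 — compute geometric multiplicities via the rank-nullity identity g(λ) = n − rank(A − λI):
  rank(A − (5)·I) = 2, so dim ker(A − (5)·I) = n − 2 = 3

Summary:
  λ = 5: algebraic multiplicity = 5, geometric multiplicity = 3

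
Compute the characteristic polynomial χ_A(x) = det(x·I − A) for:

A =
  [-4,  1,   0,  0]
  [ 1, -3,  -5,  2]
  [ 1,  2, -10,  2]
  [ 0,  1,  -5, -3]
x^4 + 20*x^3 + 150*x^2 + 500*x + 625

Expanding det(x·I − A) (e.g. by cofactor expansion or by noting that A is similar to its Jordan form J, which has the same characteristic polynomial as A) gives
  χ_A(x) = x^4 + 20*x^3 + 150*x^2 + 500*x + 625
which factors as (x + 5)^4. The eigenvalues (with algebraic multiplicities) are λ = -5 with multiplicity 4.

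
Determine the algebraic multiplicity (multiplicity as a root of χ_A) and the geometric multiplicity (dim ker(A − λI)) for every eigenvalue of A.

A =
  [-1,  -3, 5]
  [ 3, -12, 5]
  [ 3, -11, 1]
λ = -4: alg = 3, geom = 1

Step 1 — factor the characteristic polynomial to read off the algebraic multiplicities:
  χ_A(x) = (x + 4)^3

Step 2 — compute geometric multiplicities via the rank-nullity identity g(λ) = n − rank(A − λI):
  rank(A − (-4)·I) = 2, so dim ker(A − (-4)·I) = n − 2 = 1

Summary:
  λ = -4: algebraic multiplicity = 3, geometric multiplicity = 1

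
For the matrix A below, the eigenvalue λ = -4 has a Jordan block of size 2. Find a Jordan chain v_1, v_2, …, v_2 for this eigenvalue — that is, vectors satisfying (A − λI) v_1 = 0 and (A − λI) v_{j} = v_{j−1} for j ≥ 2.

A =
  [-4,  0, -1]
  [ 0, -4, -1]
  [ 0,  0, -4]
A Jordan chain for λ = -4 of length 2:
v_1 = (-1, -1, 0)ᵀ
v_2 = (0, 0, 1)ᵀ

Let N = A − (-4)·I. We want v_2 with N^2 v_2 = 0 but N^1 v_2 ≠ 0; then v_{j-1} := N · v_j for j = 2, …, 2.

Pick v_2 = (0, 0, 1)ᵀ.
Then v_1 = N · v_2 = (-1, -1, 0)ᵀ.

Sanity check: (A − (-4)·I) v_1 = (0, 0, 0)ᵀ = 0. ✓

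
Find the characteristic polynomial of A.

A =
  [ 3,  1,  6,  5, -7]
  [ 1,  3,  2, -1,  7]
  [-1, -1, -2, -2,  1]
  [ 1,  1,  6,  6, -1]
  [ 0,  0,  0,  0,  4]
x^5 - 14*x^4 + 76*x^3 - 200*x^2 + 256*x - 128

Expanding det(x·I − A) (e.g. by cofactor expansion or by noting that A is similar to its Jordan form J, which has the same characteristic polynomial as A) gives
  χ_A(x) = x^5 - 14*x^4 + 76*x^3 - 200*x^2 + 256*x - 128
which factors as (x - 4)^2*(x - 2)^3. The eigenvalues (with algebraic multiplicities) are λ = 2 with multiplicity 3, λ = 4 with multiplicity 2.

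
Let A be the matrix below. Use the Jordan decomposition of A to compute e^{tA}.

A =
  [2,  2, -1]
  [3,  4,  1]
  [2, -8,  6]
e^{tA} =
  [4*t^2*exp(4*t) - 2*t*exp(4*t) + exp(4*t), 2*t^2*exp(4*t) + 2*t*exp(4*t), t^2*exp(4*t) - t*exp(4*t)]
  [-2*t^2*exp(4*t) + 3*t*exp(4*t), -t^2*exp(4*t) + exp(4*t), -t^2*exp(4*t)/2 + t*exp(4*t)]
  [-12*t^2*exp(4*t) + 2*t*exp(4*t), -6*t^2*exp(4*t) - 8*t*exp(4*t), -3*t^2*exp(4*t) + 2*t*exp(4*t) + exp(4*t)]

Strategy: write A = P · J · P⁻¹ where J is a Jordan canonical form, so e^{tA} = P · e^{tJ} · P⁻¹, and e^{tJ} can be computed block-by-block.

A has Jordan form
J =
  [4, 1, 0]
  [0, 4, 1]
  [0, 0, 4]
(up to reordering of blocks).

Per-block formulas:
  For a 3×3 Jordan block J_3(4): exp(t · J_3(4)) = e^(4t)·(I + t·N + (t^2/2)·N^2), where N is the 3×3 nilpotent shift.

After assembling e^{tJ} and conjugating by P, we get:

e^{tA} =
  [4*t^2*exp(4*t) - 2*t*exp(4*t) + exp(4*t), 2*t^2*exp(4*t) + 2*t*exp(4*t), t^2*exp(4*t) - t*exp(4*t)]
  [-2*t^2*exp(4*t) + 3*t*exp(4*t), -t^2*exp(4*t) + exp(4*t), -t^2*exp(4*t)/2 + t*exp(4*t)]
  [-12*t^2*exp(4*t) + 2*t*exp(4*t), -6*t^2*exp(4*t) - 8*t*exp(4*t), -3*t^2*exp(4*t) + 2*t*exp(4*t) + exp(4*t)]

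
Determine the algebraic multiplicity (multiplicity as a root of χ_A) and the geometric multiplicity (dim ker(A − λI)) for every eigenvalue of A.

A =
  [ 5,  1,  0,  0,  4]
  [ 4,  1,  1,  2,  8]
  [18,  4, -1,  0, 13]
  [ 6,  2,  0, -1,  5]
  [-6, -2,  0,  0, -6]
λ = -1: alg = 4, geom = 2; λ = 2: alg = 1, geom = 1

Step 1 — factor the characteristic polynomial to read off the algebraic multiplicities:
  χ_A(x) = (x - 2)*(x + 1)^4

Step 2 — compute geometric multiplicities via the rank-nullity identity g(λ) = n − rank(A − λI):
  rank(A − (-1)·I) = 3, so dim ker(A − (-1)·I) = n − 3 = 2
  rank(A − (2)·I) = 4, so dim ker(A − (2)·I) = n − 4 = 1

Summary:
  λ = -1: algebraic multiplicity = 4, geometric multiplicity = 2
  λ = 2: algebraic multiplicity = 1, geometric multiplicity = 1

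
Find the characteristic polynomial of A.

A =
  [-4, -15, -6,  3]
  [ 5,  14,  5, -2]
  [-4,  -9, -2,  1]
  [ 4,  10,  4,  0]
x^4 - 8*x^3 + 24*x^2 - 32*x + 16

Expanding det(x·I − A) (e.g. by cofactor expansion or by noting that A is similar to its Jordan form J, which has the same characteristic polynomial as A) gives
  χ_A(x) = x^4 - 8*x^3 + 24*x^2 - 32*x + 16
which factors as (x - 2)^4. The eigenvalues (with algebraic multiplicities) are λ = 2 with multiplicity 4.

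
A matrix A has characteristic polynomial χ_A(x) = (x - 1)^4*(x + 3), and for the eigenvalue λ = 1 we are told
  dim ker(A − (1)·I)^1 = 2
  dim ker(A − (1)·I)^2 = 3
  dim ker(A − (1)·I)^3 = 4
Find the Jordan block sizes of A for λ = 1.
Block sizes for λ = 1: [3, 1]

From the dimensions of kernels of powers, the number of Jordan blocks of size at least j is d_j − d_{j−1} where d_j = dim ker(N^j) (with d_0 = 0). Computing the differences gives [2, 1, 1].
The number of blocks of size exactly k is (#blocks of size ≥ k) − (#blocks of size ≥ k + 1), so the partition is: 1 block(s) of size 1, 1 block(s) of size 3.
In nonincreasing order the block sizes are [3, 1].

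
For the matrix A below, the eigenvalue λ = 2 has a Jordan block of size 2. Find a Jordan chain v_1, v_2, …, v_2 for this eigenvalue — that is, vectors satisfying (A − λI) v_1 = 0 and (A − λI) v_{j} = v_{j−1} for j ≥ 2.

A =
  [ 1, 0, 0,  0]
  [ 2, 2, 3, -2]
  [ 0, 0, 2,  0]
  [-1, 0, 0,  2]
A Jordan chain for λ = 2 of length 2:
v_1 = (0, 3, 0, 0)ᵀ
v_2 = (0, 0, 1, 0)ᵀ

Let N = A − (2)·I. We want v_2 with N^2 v_2 = 0 but N^1 v_2 ≠ 0; then v_{j-1} := N · v_j for j = 2, …, 2.

Pick v_2 = (0, 0, 1, 0)ᵀ.
Then v_1 = N · v_2 = (0, 3, 0, 0)ᵀ.

Sanity check: (A − (2)·I) v_1 = (0, 0, 0, 0)ᵀ = 0. ✓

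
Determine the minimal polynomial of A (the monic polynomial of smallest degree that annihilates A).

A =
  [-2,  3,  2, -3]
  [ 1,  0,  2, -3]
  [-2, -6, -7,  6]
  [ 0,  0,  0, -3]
x^2 + 6*x + 9

The characteristic polynomial is χ_A(x) = (x + 3)^4, so the eigenvalues are known. The minimal polynomial is
  m_A(x) = Π_λ (x − λ)^{k_λ}
where k_λ is the size of the *largest* Jordan block for λ (equivalently, the smallest k with (A − λI)^k v = 0 for every generalised eigenvector v of λ).

  λ = -3: largest Jordan block has size 2, contributing (x + 3)^2

So m_A(x) = (x + 3)^2 = x^2 + 6*x + 9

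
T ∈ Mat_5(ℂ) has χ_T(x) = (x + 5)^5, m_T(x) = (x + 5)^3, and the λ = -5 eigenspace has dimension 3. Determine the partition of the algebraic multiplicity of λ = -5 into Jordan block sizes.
Block sizes for λ = -5: [3, 1, 1]

Step 1 — from the characteristic polynomial, algebraic multiplicity of λ = -5 is 5. From dim ker(T − (-5)·I) = 3, there are exactly 3 Jordan blocks for λ = -5.
Step 2 — from the minimal polynomial, the factor (x + 5)^3 tells us the largest block for λ = -5 has size 3.
Step 3 — with total size 5, 3 blocks, and largest block 3, the block sizes (in nonincreasing order) are [3, 1, 1].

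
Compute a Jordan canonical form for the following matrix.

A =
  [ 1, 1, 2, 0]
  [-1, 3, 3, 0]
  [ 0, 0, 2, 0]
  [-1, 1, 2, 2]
J_3(2) ⊕ J_1(2)

The characteristic polynomial is
  det(x·I − A) = x^4 - 8*x^3 + 24*x^2 - 32*x + 16 = (x - 2)^4

Eigenvalues and multiplicities (the geometric multiplicity of λ is n − rank(A − λI), which equals the number of Jordan blocks for λ):
  λ = 2: algebraic multiplicity = 4, geometric multiplicity = 2

Determining the block sizes for each eigenvalue:
  λ = 2: with am = 4 and gm = 2, the partition is not yet determined (e.g. several partitions of 4 into 2 parts exist). Let N = A − (2)·I. Computing rank(N^1) = 2, rank(N^2) = 1, rank(N^3) = 0; the number of blocks of size ≥ j is rank(N^{j−1}) − rank(N^j), giving [2, 1, 1]. So we have 1 block(s) of size 3, 1 block(s) of size 1 → block sizes [3, 1]

Assembling the blocks gives a Jordan form
J =
  [2, 1, 0, 0]
  [0, 2, 1, 0]
  [0, 0, 2, 0]
  [0, 0, 0, 2]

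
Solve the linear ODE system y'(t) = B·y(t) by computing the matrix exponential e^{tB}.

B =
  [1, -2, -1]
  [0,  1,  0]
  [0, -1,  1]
e^{tB} =
  [exp(t), t^2*exp(t)/2 - 2*t*exp(t), -t*exp(t)]
  [0, exp(t), 0]
  [0, -t*exp(t), exp(t)]

Strategy: write B = P · J · P⁻¹ where J is a Jordan canonical form, so e^{tB} = P · e^{tJ} · P⁻¹, and e^{tJ} can be computed block-by-block.

B has Jordan form
J =
  [1, 1, 0]
  [0, 1, 1]
  [0, 0, 1]
(up to reordering of blocks).

Per-block formulas:
  For a 3×3 Jordan block J_3(1): exp(t · J_3(1)) = e^(1t)·(I + t·N + (t^2/2)·N^2), where N is the 3×3 nilpotent shift.

After assembling e^{tJ} and conjugating by P, we get:

e^{tB} =
  [exp(t), t^2*exp(t)/2 - 2*t*exp(t), -t*exp(t)]
  [0, exp(t), 0]
  [0, -t*exp(t), exp(t)]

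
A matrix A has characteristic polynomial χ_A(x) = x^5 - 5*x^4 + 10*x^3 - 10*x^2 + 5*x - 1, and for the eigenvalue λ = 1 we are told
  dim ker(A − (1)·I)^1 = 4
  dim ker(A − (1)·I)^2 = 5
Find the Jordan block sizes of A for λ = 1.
Block sizes for λ = 1: [2, 1, 1, 1]

From the dimensions of kernels of powers, the number of Jordan blocks of size at least j is d_j − d_{j−1} where d_j = dim ker(N^j) (with d_0 = 0). Computing the differences gives [4, 1].
The number of blocks of size exactly k is (#blocks of size ≥ k) − (#blocks of size ≥ k + 1), so the partition is: 3 block(s) of size 1, 1 block(s) of size 2.
In nonincreasing order the block sizes are [2, 1, 1, 1].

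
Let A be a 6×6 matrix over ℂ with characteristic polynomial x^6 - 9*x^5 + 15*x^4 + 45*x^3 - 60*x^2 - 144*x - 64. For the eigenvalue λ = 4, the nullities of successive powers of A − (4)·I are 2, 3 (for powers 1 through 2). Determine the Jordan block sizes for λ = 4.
Block sizes for λ = 4: [2, 1]

From the dimensions of kernels of powers, the number of Jordan blocks of size at least j is d_j − d_{j−1} where d_j = dim ker(N^j) (with d_0 = 0). Computing the differences gives [2, 1].
The number of blocks of size exactly k is (#blocks of size ≥ k) − (#blocks of size ≥ k + 1), so the partition is: 1 block(s) of size 1, 1 block(s) of size 2.
In nonincreasing order the block sizes are [2, 1].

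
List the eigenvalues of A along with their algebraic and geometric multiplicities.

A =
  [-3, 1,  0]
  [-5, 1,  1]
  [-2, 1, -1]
λ = -1: alg = 3, geom = 1

Step 1 — factor the characteristic polynomial to read off the algebraic multiplicities:
  χ_A(x) = (x + 1)^3

Step 2 — compute geometric multiplicities via the rank-nullity identity g(λ) = n − rank(A − λI):
  rank(A − (-1)·I) = 2, so dim ker(A − (-1)·I) = n − 2 = 1

Summary:
  λ = -1: algebraic multiplicity = 3, geometric multiplicity = 1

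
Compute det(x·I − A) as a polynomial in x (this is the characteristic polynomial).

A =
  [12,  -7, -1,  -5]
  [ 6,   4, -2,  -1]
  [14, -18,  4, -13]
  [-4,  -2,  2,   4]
x^4 - 24*x^3 + 216*x^2 - 864*x + 1296

Expanding det(x·I − A) (e.g. by cofactor expansion or by noting that A is similar to its Jordan form J, which has the same characteristic polynomial as A) gives
  χ_A(x) = x^4 - 24*x^3 + 216*x^2 - 864*x + 1296
which factors as (x - 6)^4. The eigenvalues (with algebraic multiplicities) are λ = 6 with multiplicity 4.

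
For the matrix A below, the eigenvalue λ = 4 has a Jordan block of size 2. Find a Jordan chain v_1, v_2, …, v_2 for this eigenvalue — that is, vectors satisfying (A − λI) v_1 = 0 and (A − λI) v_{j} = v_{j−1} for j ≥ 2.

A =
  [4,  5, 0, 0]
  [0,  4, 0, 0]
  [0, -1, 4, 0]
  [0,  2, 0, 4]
A Jordan chain for λ = 4 of length 2:
v_1 = (5, 0, -1, 2)ᵀ
v_2 = (0, 1, 0, 0)ᵀ

Let N = A − (4)·I. We want v_2 with N^2 v_2 = 0 but N^1 v_2 ≠ 0; then v_{j-1} := N · v_j for j = 2, …, 2.

Pick v_2 = (0, 1, 0, 0)ᵀ.
Then v_1 = N · v_2 = (5, 0, -1, 2)ᵀ.

Sanity check: (A − (4)·I) v_1 = (0, 0, 0, 0)ᵀ = 0. ✓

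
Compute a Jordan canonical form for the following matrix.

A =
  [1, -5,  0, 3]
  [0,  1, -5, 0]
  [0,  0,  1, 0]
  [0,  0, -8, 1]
J_3(1) ⊕ J_1(1)

The characteristic polynomial is
  det(x·I − A) = x^4 - 4*x^3 + 6*x^2 - 4*x + 1 = (x - 1)^4

Eigenvalues and multiplicities (the geometric multiplicity of λ is n − rank(A − λI), which equals the number of Jordan blocks for λ):
  λ = 1: algebraic multiplicity = 4, geometric multiplicity = 2

Determining the block sizes for each eigenvalue:
  λ = 1: with am = 4 and gm = 2, the partition is not yet determined (e.g. several partitions of 4 into 2 parts exist). Let N = A − (1)·I. Computing rank(N^1) = 2, rank(N^2) = 1, rank(N^3) = 0; the number of blocks of size ≥ j is rank(N^{j−1}) − rank(N^j), giving [2, 1, 1]. So we have 1 block(s) of size 3, 1 block(s) of size 1 → block sizes [3, 1]

Assembling the blocks gives a Jordan form
J =
  [1, 1, 0, 0]
  [0, 1, 1, 0]
  [0, 0, 1, 0]
  [0, 0, 0, 1]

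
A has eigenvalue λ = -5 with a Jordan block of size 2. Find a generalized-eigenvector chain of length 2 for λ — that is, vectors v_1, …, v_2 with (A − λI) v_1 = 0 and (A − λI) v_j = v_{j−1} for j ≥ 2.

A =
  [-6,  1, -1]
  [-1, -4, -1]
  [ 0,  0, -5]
A Jordan chain for λ = -5 of length 2:
v_1 = (-1, -1, 0)ᵀ
v_2 = (1, 0, 0)ᵀ

Let N = A − (-5)·I. We want v_2 with N^2 v_2 = 0 but N^1 v_2 ≠ 0; then v_{j-1} := N · v_j for j = 2, …, 2.

Pick v_2 = (1, 0, 0)ᵀ.
Then v_1 = N · v_2 = (-1, -1, 0)ᵀ.

Sanity check: (A − (-5)·I) v_1 = (0, 0, 0)ᵀ = 0. ✓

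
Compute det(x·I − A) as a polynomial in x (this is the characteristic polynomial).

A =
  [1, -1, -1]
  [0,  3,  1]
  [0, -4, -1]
x^3 - 3*x^2 + 3*x - 1

Expanding det(x·I − A) (e.g. by cofactor expansion or by noting that A is similar to its Jordan form J, which has the same characteristic polynomial as A) gives
  χ_A(x) = x^3 - 3*x^2 + 3*x - 1
which factors as (x - 1)^3. The eigenvalues (with algebraic multiplicities) are λ = 1 with multiplicity 3.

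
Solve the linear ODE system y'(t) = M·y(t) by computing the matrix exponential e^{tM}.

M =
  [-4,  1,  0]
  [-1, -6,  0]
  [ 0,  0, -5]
e^{tM} =
  [t*exp(-5*t) + exp(-5*t), t*exp(-5*t), 0]
  [-t*exp(-5*t), -t*exp(-5*t) + exp(-5*t), 0]
  [0, 0, exp(-5*t)]

Strategy: write M = P · J · P⁻¹ where J is a Jordan canonical form, so e^{tM} = P · e^{tJ} · P⁻¹, and e^{tJ} can be computed block-by-block.

M has Jordan form
J =
  [-5,  1,  0]
  [ 0, -5,  0]
  [ 0,  0, -5]
(up to reordering of blocks).

Per-block formulas:
  For a 1×1 block at λ = -5: exp(t · [-5]) = [e^(-5t)].
  For a 2×2 Jordan block J_2(-5): exp(t · J_2(-5)) = e^(-5t)·(I + t·N), where N is the 2×2 nilpotent shift.

After assembling e^{tJ} and conjugating by P, we get:

e^{tM} =
  [t*exp(-5*t) + exp(-5*t), t*exp(-5*t), 0]
  [-t*exp(-5*t), -t*exp(-5*t) + exp(-5*t), 0]
  [0, 0, exp(-5*t)]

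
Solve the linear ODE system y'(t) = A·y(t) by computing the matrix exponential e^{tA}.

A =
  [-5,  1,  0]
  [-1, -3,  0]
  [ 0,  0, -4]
e^{tA} =
  [-t*exp(-4*t) + exp(-4*t), t*exp(-4*t), 0]
  [-t*exp(-4*t), t*exp(-4*t) + exp(-4*t), 0]
  [0, 0, exp(-4*t)]

Strategy: write A = P · J · P⁻¹ where J is a Jordan canonical form, so e^{tA} = P · e^{tJ} · P⁻¹, and e^{tJ} can be computed block-by-block.

A has Jordan form
J =
  [-4,  1,  0]
  [ 0, -4,  0]
  [ 0,  0, -4]
(up to reordering of blocks).

Per-block formulas:
  For a 2×2 Jordan block J_2(-4): exp(t · J_2(-4)) = e^(-4t)·(I + t·N), where N is the 2×2 nilpotent shift.
  For a 1×1 block at λ = -4: exp(t · [-4]) = [e^(-4t)].

After assembling e^{tJ} and conjugating by P, we get:

e^{tA} =
  [-t*exp(-4*t) + exp(-4*t), t*exp(-4*t), 0]
  [-t*exp(-4*t), t*exp(-4*t) + exp(-4*t), 0]
  [0, 0, exp(-4*t)]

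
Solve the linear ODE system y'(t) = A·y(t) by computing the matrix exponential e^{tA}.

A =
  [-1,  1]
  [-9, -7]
e^{tA} =
  [3*t*exp(-4*t) + exp(-4*t), t*exp(-4*t)]
  [-9*t*exp(-4*t), -3*t*exp(-4*t) + exp(-4*t)]

Strategy: write A = P · J · P⁻¹ where J is a Jordan canonical form, so e^{tA} = P · e^{tJ} · P⁻¹, and e^{tJ} can be computed block-by-block.

A has Jordan form
J =
  [-4,  1]
  [ 0, -4]
(up to reordering of blocks).

Per-block formulas:
  For a 2×2 Jordan block J_2(-4): exp(t · J_2(-4)) = e^(-4t)·(I + t·N), where N is the 2×2 nilpotent shift.

After assembling e^{tJ} and conjugating by P, we get:

e^{tA} =
  [3*t*exp(-4*t) + exp(-4*t), t*exp(-4*t)]
  [-9*t*exp(-4*t), -3*t*exp(-4*t) + exp(-4*t)]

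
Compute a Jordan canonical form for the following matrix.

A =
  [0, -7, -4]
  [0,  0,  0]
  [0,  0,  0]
J_2(0) ⊕ J_1(0)

The characteristic polynomial is
  det(x·I − A) = x^3

Eigenvalues and multiplicities (the geometric multiplicity of λ is n − rank(A − λI), which equals the number of Jordan blocks for λ):
  λ = 0: algebraic multiplicity = 3, geometric multiplicity = 2

Determining the block sizes for each eigenvalue:
  λ = 0: 2 blocks summing to 3 forces exactly one block of size 2 and the rest size 1 → block sizes [2, 1]

Assembling the blocks gives a Jordan form
J =
  [0, 1, 0]
  [0, 0, 0]
  [0, 0, 0]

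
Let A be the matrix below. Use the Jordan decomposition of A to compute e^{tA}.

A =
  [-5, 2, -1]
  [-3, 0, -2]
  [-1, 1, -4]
e^{tA} =
  [-t^2*exp(-3*t)/2 - 2*t*exp(-3*t) + exp(-3*t), t^2*exp(-3*t)/2 + 2*t*exp(-3*t), -t^2*exp(-3*t)/2 - t*exp(-3*t)]
  [-t^2*exp(-3*t)/2 - 3*t*exp(-3*t), t^2*exp(-3*t)/2 + 3*t*exp(-3*t) + exp(-3*t), -t^2*exp(-3*t)/2 - 2*t*exp(-3*t)]
  [-t*exp(-3*t), t*exp(-3*t), -t*exp(-3*t) + exp(-3*t)]

Strategy: write A = P · J · P⁻¹ where J is a Jordan canonical form, so e^{tA} = P · e^{tJ} · P⁻¹, and e^{tJ} can be computed block-by-block.

A has Jordan form
J =
  [-3,  1,  0]
  [ 0, -3,  1]
  [ 0,  0, -3]
(up to reordering of blocks).

Per-block formulas:
  For a 3×3 Jordan block J_3(-3): exp(t · J_3(-3)) = e^(-3t)·(I + t·N + (t^2/2)·N^2), where N is the 3×3 nilpotent shift.

After assembling e^{tJ} and conjugating by P, we get:

e^{tA} =
  [-t^2*exp(-3*t)/2 - 2*t*exp(-3*t) + exp(-3*t), t^2*exp(-3*t)/2 + 2*t*exp(-3*t), -t^2*exp(-3*t)/2 - t*exp(-3*t)]
  [-t^2*exp(-3*t)/2 - 3*t*exp(-3*t), t^2*exp(-3*t)/2 + 3*t*exp(-3*t) + exp(-3*t), -t^2*exp(-3*t)/2 - 2*t*exp(-3*t)]
  [-t*exp(-3*t), t*exp(-3*t), -t*exp(-3*t) + exp(-3*t)]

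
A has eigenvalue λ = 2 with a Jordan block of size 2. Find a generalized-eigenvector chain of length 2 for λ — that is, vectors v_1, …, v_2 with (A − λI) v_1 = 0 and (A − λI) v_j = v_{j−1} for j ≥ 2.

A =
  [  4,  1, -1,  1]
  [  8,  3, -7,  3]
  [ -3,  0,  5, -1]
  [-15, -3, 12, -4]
A Jordan chain for λ = 2 of length 2:
v_1 = (2, 8, -3, -15)ᵀ
v_2 = (1, 0, 0, 0)ᵀ

Let N = A − (2)·I. We want v_2 with N^2 v_2 = 0 but N^1 v_2 ≠ 0; then v_{j-1} := N · v_j for j = 2, …, 2.

Pick v_2 = (1, 0, 0, 0)ᵀ.
Then v_1 = N · v_2 = (2, 8, -3, -15)ᵀ.

Sanity check: (A − (2)·I) v_1 = (0, 0, 0, 0)ᵀ = 0. ✓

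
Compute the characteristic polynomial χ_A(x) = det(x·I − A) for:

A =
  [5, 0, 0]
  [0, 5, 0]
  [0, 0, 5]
x^3 - 15*x^2 + 75*x - 125

Expanding det(x·I − A) (e.g. by cofactor expansion or by noting that A is similar to its Jordan form J, which has the same characteristic polynomial as A) gives
  χ_A(x) = x^3 - 15*x^2 + 75*x - 125
which factors as (x - 5)^3. The eigenvalues (with algebraic multiplicities) are λ = 5 with multiplicity 3.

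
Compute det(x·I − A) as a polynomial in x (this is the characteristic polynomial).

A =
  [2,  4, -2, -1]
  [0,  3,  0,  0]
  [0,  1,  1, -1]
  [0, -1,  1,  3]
x^4 - 9*x^3 + 30*x^2 - 44*x + 24

Expanding det(x·I − A) (e.g. by cofactor expansion or by noting that A is similar to its Jordan form J, which has the same characteristic polynomial as A) gives
  χ_A(x) = x^4 - 9*x^3 + 30*x^2 - 44*x + 24
which factors as (x - 3)*(x - 2)^3. The eigenvalues (with algebraic multiplicities) are λ = 2 with multiplicity 3, λ = 3 with multiplicity 1.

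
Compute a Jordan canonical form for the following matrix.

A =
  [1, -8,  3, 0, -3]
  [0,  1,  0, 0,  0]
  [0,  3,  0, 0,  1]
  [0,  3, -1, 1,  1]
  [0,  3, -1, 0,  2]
J_2(1) ⊕ J_2(1) ⊕ J_1(1)

The characteristic polynomial is
  det(x·I − A) = x^5 - 5*x^4 + 10*x^3 - 10*x^2 + 5*x - 1 = (x - 1)^5

Eigenvalues and multiplicities (the geometric multiplicity of λ is n − rank(A − λI), which equals the number of Jordan blocks for λ):
  λ = 1: algebraic multiplicity = 5, geometric multiplicity = 3

Determining the block sizes for each eigenvalue:
  λ = 1: with am = 5 and gm = 3, the partition is not yet determined (e.g. several partitions of 5 into 3 parts exist). Let N = A − (1)·I. Computing rank(N^1) = 2, rank(N^2) = 0; the number of blocks of size ≥ j is rank(N^{j−1}) − rank(N^j), giving [3, 2]. So we have 2 block(s) of size 2, 1 block(s) of size 1 → block sizes [2, 2, 1]

Assembling the blocks gives a Jordan form
J =
  [1, 1, 0, 0, 0]
  [0, 1, 0, 0, 0]
  [0, 0, 1, 1, 0]
  [0, 0, 0, 1, 0]
  [0, 0, 0, 0, 1]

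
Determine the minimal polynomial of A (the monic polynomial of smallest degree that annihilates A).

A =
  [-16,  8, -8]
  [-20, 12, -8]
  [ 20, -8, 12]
x^2 - 4*x

The characteristic polynomial is χ_A(x) = x*(x - 4)^2, so the eigenvalues are known. The minimal polynomial is
  m_A(x) = Π_λ (x − λ)^{k_λ}
where k_λ is the size of the *largest* Jordan block for λ (equivalently, the smallest k with (A − λI)^k v = 0 for every generalised eigenvector v of λ).

  λ = 0: largest Jordan block has size 1, contributing (x − 0)
  λ = 4: largest Jordan block has size 1, contributing (x − 4)

So m_A(x) = x*(x - 4) = x^2 - 4*x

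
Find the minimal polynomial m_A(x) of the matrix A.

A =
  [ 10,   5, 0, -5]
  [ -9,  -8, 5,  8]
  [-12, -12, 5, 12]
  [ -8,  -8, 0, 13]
x^3 - 15*x^2 + 75*x - 125

The characteristic polynomial is χ_A(x) = (x - 5)^4, so the eigenvalues are known. The minimal polynomial is
  m_A(x) = Π_λ (x − λ)^{k_λ}
where k_λ is the size of the *largest* Jordan block for λ (equivalently, the smallest k with (A − λI)^k v = 0 for every generalised eigenvector v of λ).

  λ = 5: largest Jordan block has size 3, contributing (x − 5)^3

So m_A(x) = (x - 5)^3 = x^3 - 15*x^2 + 75*x - 125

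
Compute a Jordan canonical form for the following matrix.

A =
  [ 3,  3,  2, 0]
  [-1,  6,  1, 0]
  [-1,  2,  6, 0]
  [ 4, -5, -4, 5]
J_3(5) ⊕ J_1(5)

The characteristic polynomial is
  det(x·I − A) = x^4 - 20*x^3 + 150*x^2 - 500*x + 625 = (x - 5)^4

Eigenvalues and multiplicities (the geometric multiplicity of λ is n − rank(A − λI), which equals the number of Jordan blocks for λ):
  λ = 5: algebraic multiplicity = 4, geometric multiplicity = 2

Determining the block sizes for each eigenvalue:
  λ = 5: with am = 4 and gm = 2, the partition is not yet determined (e.g. several partitions of 4 into 2 parts exist). Let N = A − (5)·I. Computing rank(N^1) = 2, rank(N^2) = 1, rank(N^3) = 0; the number of blocks of size ≥ j is rank(N^{j−1}) − rank(N^j), giving [2, 1, 1]. So we have 1 block(s) of size 3, 1 block(s) of size 1 → block sizes [3, 1]

Assembling the blocks gives a Jordan form
J =
  [5, 1, 0, 0]
  [0, 5, 1, 0]
  [0, 0, 5, 0]
  [0, 0, 0, 5]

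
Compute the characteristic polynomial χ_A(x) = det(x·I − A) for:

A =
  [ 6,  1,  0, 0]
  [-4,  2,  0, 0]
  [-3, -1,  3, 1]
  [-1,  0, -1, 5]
x^4 - 16*x^3 + 96*x^2 - 256*x + 256

Expanding det(x·I − A) (e.g. by cofactor expansion or by noting that A is similar to its Jordan form J, which has the same characteristic polynomial as A) gives
  χ_A(x) = x^4 - 16*x^3 + 96*x^2 - 256*x + 256
which factors as (x - 4)^4. The eigenvalues (with algebraic multiplicities) are λ = 4 with multiplicity 4.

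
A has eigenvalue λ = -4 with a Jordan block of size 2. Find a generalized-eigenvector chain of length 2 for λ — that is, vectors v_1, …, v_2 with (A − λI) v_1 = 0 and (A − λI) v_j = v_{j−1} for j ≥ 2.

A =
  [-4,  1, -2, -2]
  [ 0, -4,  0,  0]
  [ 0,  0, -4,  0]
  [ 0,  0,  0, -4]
A Jordan chain for λ = -4 of length 2:
v_1 = (1, 0, 0, 0)ᵀ
v_2 = (0, 1, 0, 0)ᵀ

Let N = A − (-4)·I. We want v_2 with N^2 v_2 = 0 but N^1 v_2 ≠ 0; then v_{j-1} := N · v_j for j = 2, …, 2.

Pick v_2 = (0, 1, 0, 0)ᵀ.
Then v_1 = N · v_2 = (1, 0, 0, 0)ᵀ.

Sanity check: (A − (-4)·I) v_1 = (0, 0, 0, 0)ᵀ = 0. ✓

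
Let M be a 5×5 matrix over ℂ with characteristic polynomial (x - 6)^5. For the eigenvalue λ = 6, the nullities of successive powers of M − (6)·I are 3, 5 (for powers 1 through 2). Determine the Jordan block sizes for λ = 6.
Block sizes for λ = 6: [2, 2, 1]

From the dimensions of kernels of powers, the number of Jordan blocks of size at least j is d_j − d_{j−1} where d_j = dim ker(N^j) (with d_0 = 0). Computing the differences gives [3, 2].
The number of blocks of size exactly k is (#blocks of size ≥ k) − (#blocks of size ≥ k + 1), so the partition is: 1 block(s) of size 1, 2 block(s) of size 2.
In nonincreasing order the block sizes are [2, 2, 1].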